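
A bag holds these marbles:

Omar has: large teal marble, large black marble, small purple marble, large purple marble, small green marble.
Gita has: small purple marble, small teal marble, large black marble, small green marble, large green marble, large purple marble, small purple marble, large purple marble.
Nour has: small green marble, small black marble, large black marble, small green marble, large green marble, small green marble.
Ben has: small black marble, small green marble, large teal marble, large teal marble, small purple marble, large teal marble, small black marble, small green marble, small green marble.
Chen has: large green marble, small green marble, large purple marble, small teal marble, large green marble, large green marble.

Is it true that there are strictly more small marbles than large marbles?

True

small marbles: 18.
large marbles: 16.
The claim requires 18 > 16, which holds.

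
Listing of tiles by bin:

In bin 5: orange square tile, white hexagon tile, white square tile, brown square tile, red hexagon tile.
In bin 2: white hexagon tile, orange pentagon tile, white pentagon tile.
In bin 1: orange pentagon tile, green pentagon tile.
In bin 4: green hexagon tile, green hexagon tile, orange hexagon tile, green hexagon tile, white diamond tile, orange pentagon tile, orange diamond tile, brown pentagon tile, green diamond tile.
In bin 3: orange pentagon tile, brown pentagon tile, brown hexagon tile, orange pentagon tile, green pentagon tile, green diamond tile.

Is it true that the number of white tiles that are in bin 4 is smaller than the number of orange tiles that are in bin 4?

True

There is 1 white tile in bin 4.
There are 3 orange tiles in bin 4.
The claim requires 1 < 3, which holds.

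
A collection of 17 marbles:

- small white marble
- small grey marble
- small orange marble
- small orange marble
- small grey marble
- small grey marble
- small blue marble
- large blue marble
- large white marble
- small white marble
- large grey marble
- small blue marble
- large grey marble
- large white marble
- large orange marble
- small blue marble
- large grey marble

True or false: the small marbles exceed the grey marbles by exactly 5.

False

small marbles: 10.
grey marbles: 6.
The claim requires 10 − 6 (= 4) to equal 5, which does not hold.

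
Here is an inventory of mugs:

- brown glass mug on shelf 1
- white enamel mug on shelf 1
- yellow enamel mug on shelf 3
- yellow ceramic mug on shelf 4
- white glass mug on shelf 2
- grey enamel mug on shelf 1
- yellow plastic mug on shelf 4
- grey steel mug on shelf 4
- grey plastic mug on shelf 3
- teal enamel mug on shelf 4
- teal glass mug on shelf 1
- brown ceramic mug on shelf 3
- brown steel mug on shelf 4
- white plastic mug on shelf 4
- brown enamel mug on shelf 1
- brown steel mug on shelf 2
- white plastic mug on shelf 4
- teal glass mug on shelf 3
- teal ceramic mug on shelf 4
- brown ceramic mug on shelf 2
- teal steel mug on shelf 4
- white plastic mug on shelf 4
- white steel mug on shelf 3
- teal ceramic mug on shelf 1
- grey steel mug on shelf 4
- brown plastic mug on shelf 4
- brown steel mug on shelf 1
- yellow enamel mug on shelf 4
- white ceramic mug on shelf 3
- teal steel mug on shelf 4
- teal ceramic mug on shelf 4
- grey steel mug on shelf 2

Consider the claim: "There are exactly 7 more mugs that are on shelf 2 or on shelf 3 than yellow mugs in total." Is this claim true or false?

|mugs on shelf 2 or on shelf 3| = 10.
|yellow mugs| = 4.
The claim requires 10 − 4 (= 6) to equal 7, which does not hold.

False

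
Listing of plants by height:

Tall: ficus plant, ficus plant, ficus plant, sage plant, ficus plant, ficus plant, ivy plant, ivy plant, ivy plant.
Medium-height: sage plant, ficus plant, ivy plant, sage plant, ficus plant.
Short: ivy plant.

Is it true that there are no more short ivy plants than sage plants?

There is 1 short ivy plant.
There are 3 sage plants.
The claim requires 1 ≤ 3, which holds.

True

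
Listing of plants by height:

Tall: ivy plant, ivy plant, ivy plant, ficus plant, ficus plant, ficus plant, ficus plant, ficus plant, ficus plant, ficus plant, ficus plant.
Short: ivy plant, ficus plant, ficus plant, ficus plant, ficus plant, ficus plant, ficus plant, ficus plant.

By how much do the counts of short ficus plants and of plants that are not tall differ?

1

short ficus plants: 7. plants that are not tall: 8.
|7 − 8| = 8 − 7 = 1.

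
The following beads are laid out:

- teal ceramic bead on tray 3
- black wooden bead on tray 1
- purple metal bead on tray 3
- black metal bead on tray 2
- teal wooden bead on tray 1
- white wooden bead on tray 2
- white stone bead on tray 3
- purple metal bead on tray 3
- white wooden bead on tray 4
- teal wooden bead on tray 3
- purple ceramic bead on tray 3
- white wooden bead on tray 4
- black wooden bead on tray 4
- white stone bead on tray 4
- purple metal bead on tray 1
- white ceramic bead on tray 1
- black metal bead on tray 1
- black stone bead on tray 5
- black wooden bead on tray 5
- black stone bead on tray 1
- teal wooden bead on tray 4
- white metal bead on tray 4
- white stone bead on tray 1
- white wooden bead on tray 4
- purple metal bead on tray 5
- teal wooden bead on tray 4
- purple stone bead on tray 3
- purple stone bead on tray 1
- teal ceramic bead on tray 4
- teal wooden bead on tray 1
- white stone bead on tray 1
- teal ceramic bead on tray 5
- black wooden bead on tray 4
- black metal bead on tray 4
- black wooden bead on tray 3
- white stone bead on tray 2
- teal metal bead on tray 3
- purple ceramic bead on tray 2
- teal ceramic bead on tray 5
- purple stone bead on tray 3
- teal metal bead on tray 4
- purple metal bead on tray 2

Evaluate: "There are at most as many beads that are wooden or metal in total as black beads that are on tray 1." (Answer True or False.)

beads that are wooden or metal: 25.
black beads on tray 1: 3.
The claim requires 25 ≤ 3, which does not hold.

False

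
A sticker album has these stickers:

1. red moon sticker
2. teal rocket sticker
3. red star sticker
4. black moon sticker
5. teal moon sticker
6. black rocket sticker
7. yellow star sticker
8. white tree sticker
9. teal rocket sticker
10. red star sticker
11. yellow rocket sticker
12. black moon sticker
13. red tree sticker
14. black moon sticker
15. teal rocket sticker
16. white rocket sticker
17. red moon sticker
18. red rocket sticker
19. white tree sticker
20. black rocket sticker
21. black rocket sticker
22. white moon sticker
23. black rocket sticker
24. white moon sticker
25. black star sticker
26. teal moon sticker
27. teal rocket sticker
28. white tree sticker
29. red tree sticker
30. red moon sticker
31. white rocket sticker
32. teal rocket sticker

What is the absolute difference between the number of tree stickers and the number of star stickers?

1

tree stickers: 5. star stickers: 4.
|5 − 4| = 5 − 4 = 1.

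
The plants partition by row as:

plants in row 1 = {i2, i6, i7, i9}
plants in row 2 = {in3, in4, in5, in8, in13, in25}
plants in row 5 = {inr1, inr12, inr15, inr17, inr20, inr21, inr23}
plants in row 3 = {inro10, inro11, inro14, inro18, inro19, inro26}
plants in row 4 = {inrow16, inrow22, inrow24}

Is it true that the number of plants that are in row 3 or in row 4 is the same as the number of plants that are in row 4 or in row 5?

plants in row 3 or in row 4: 9.
plants in row 4 or in row 5: 10.
The claim requires 9 = 10, which does not hold.

False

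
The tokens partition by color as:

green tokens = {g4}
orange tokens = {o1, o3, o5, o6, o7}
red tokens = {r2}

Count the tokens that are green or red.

green: 1; red: 1; together 1 + 1 = 2.

2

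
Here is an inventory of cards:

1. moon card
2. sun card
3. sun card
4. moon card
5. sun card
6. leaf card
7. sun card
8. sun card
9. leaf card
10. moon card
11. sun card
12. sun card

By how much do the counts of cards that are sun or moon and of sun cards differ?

cards that are sun or moon: 10. sun cards: 7.
|10 − 7| = 10 − 7 = 3.

3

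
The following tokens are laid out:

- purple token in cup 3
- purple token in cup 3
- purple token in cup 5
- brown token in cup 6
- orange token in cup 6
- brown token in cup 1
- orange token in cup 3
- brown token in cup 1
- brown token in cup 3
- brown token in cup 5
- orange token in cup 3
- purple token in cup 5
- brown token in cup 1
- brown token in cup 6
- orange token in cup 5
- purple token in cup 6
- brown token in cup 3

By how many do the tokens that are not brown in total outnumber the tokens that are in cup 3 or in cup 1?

tokens that are not brown: 9.
tokens in cup 3 or in cup 1: 9.
9 − 9 = 0.

0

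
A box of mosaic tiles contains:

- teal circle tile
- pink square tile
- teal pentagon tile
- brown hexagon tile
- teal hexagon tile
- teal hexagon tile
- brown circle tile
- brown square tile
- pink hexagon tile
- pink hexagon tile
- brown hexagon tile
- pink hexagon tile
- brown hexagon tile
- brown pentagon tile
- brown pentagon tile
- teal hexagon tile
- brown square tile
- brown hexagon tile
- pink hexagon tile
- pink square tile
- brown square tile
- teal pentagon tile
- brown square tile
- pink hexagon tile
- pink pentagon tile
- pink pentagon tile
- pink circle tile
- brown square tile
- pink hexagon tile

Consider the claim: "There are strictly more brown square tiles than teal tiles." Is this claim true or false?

False

There are 5 brown square tiles.
There are 6 teal tiles.
The claim requires 5 > 6, which does not hold.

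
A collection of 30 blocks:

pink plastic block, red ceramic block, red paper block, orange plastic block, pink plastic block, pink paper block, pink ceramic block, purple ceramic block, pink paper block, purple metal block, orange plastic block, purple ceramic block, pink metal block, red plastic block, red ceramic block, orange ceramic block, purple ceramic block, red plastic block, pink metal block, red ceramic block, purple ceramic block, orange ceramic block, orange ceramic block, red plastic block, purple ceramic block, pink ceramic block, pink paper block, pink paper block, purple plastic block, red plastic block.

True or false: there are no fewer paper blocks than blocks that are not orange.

False

|paper blocks| = 5.
|blocks that are not orange| = 25.
The claim requires 5 ≥ 25, which does not hold.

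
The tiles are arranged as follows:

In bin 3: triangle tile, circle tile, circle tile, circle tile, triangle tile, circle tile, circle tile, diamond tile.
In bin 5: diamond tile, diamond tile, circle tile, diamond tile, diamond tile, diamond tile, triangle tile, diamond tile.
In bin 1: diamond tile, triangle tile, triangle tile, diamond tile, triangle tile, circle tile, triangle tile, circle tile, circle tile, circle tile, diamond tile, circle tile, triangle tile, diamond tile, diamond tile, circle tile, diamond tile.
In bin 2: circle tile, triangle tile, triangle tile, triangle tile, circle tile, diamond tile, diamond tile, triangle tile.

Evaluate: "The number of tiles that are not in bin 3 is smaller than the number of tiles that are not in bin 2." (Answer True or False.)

|tiles that are not in bin 3| = 33.
|tiles that are not in bin 2| = 33.
The claim requires 33 < 33, which does not hold.

False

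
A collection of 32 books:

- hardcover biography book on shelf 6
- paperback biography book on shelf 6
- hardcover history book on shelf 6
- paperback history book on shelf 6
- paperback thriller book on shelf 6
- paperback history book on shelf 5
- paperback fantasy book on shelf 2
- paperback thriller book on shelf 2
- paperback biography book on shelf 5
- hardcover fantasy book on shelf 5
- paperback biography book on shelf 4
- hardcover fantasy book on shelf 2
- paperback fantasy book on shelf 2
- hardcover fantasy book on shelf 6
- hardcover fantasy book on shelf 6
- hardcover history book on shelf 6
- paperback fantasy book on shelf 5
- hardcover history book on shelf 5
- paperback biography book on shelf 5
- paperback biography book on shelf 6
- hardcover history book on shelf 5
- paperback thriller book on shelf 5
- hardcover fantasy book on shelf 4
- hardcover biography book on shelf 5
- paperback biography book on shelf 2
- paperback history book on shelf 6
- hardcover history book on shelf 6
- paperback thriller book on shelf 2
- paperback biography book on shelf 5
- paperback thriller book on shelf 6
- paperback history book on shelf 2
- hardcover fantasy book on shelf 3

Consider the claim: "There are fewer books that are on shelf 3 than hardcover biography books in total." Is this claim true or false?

There is 1 book on shelf 3.
There are 2 hardcover biography books.
The claim requires 1 < 2, which holds.

True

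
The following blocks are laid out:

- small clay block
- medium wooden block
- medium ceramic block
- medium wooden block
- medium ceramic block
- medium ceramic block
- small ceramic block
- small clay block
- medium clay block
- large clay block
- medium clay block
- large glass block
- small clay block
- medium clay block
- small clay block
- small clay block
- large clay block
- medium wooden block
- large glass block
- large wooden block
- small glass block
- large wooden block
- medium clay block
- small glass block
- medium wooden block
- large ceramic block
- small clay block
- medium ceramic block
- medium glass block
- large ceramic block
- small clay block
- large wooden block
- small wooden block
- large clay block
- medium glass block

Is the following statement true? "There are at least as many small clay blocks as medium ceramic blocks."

True

|small clay blocks| = 7.
|medium ceramic blocks| = 4.
The claim requires 7 ≥ 4, which holds.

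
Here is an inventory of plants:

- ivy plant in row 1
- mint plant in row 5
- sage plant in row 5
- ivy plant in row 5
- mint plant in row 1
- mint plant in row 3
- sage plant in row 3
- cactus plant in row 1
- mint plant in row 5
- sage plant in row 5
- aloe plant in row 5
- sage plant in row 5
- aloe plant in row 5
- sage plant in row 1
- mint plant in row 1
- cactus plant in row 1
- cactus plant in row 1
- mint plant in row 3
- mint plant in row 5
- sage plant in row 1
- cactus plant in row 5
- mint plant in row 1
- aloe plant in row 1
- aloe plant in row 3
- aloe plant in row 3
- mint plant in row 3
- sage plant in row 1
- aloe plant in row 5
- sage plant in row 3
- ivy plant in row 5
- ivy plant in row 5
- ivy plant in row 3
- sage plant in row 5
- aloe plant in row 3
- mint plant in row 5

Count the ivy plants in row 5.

3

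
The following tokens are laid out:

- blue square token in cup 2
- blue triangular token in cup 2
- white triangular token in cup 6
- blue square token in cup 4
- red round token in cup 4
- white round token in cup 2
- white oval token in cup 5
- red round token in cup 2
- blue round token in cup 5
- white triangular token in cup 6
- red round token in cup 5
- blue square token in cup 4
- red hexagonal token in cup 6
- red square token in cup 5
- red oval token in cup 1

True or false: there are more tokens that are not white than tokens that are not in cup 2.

There are 11 tokens that are not white.
There are 11 tokens that are not in cup 2.
The claim requires 11 > 11, which does not hold.

False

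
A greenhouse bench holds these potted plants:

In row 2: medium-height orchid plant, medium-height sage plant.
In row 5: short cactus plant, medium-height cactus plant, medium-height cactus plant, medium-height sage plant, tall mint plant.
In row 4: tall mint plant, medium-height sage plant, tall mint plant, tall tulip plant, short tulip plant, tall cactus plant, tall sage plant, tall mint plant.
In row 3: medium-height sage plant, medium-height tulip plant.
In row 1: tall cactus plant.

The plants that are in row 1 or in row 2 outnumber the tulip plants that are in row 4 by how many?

plants in row 1 or in row 2: 3.
tulip plants in row 4: 2.
3 − 2 = 1.

1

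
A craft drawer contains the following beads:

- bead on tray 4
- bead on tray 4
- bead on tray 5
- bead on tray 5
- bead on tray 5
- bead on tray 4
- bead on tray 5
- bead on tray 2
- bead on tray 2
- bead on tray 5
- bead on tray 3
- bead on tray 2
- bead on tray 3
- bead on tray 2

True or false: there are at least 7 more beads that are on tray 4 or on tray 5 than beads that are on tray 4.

There are 8 beads on tray 4 or on tray 5.
There are 3 beads on tray 4.
The claim requires 8 − 3 = 5 ≥ 7, which does not hold.

False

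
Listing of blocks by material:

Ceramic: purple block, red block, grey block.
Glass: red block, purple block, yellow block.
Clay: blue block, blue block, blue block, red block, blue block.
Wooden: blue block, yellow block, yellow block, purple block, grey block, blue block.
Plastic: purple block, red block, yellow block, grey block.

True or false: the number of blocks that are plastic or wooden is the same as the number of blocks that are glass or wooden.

False

|blocks that are plastic or wooden| = 10.
|blocks that are glass or wooden| = 9.
The claim requires 10 = 9, which does not hold.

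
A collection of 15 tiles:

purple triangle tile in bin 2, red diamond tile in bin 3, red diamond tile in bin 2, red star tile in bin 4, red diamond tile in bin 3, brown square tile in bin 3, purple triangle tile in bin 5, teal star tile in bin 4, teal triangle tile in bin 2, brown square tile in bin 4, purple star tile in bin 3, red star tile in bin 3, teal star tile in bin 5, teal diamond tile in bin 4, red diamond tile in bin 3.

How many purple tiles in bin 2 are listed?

1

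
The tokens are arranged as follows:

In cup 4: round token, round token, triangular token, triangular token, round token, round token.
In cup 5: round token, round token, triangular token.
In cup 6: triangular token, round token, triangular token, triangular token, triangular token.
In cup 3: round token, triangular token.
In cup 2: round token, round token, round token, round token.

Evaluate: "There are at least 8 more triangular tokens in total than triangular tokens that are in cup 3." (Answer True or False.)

There are 8 triangular tokens.
There is 1 triangular token in cup 3.
The claim requires 8 − 1 = 7 ≥ 8, which does not hold.

False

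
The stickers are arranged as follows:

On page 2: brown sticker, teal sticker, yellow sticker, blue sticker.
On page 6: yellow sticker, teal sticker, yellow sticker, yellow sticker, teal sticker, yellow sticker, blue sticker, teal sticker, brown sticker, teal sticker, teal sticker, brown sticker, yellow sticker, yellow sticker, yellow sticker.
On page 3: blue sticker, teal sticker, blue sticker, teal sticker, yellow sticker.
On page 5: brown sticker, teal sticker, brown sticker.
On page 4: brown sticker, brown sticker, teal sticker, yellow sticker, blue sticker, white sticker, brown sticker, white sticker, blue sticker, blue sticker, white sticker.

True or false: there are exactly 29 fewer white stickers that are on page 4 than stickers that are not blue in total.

|white stickers on page 4| = 3.
|stickers that are not blue| = 31.
The claim requires 31 − 3 (= 28) to equal 29, which does not hold.

False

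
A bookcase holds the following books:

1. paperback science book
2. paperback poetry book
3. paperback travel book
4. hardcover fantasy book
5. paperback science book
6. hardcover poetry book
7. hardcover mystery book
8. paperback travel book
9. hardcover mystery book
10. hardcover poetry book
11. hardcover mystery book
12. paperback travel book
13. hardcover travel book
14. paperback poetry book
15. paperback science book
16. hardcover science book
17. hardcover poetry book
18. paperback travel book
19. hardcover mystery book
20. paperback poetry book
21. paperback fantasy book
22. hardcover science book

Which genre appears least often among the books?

Counts by genre: poetry 6, science 5, travel 5, mystery 4, fantasy 2.
The minimum is 2, held uniquely by fantasy.

fantasy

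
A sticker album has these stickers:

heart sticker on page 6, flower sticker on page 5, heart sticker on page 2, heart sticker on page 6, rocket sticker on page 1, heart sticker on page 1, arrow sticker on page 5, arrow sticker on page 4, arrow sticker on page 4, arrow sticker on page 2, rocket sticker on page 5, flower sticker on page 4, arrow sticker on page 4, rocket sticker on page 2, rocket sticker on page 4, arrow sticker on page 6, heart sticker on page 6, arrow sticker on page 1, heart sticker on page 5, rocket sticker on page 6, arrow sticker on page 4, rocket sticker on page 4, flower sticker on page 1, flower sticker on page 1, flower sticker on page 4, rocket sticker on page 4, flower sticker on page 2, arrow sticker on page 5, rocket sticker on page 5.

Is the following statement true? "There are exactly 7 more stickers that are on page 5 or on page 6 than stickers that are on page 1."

|stickers on page 5 or on page 6| = 11.
|stickers on page 1| = 5.
The claim requires 11 − 5 (= 6) to equal 7, which does not hold.

False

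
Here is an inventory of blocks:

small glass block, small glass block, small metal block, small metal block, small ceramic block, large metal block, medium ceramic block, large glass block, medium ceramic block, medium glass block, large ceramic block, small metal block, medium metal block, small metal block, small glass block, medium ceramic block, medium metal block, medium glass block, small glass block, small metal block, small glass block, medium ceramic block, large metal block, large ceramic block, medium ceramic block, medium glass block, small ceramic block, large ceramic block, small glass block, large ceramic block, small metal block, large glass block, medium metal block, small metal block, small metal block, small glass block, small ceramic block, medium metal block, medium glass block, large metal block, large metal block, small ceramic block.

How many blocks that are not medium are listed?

29

Total blocks: 42; with the excluded value: 13; remaining 42 − 13 = 29.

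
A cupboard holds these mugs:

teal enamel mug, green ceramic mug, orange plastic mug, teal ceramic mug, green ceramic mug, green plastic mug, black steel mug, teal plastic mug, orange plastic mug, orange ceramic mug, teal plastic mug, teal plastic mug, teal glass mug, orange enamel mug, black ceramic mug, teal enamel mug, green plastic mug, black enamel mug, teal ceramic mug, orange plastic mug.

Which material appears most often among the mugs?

Counts by material: plastic 8, ceramic 6, enamel 4, glass 1, steel 1.
The maximum is 8, held uniquely by plastic.

plastic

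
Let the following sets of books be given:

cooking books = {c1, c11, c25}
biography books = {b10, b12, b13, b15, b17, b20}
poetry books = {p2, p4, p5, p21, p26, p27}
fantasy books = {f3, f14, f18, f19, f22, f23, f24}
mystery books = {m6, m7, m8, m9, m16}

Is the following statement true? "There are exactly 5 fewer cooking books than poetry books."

False

cooking books: 3.
poetry books: 6.
The claim requires 6 − 3 (= 3) to equal 5, which does not hold.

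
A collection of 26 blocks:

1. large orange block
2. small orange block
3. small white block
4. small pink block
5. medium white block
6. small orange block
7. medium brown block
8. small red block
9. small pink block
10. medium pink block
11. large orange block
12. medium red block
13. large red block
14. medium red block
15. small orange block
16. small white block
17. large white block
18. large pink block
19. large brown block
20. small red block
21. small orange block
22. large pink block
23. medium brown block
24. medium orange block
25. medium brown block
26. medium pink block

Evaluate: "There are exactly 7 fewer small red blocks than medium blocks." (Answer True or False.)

There are 2 small red blocks.
There are 9 medium blocks.
The claim requires 9 − 2 (= 7) to equal 7, which holds.

True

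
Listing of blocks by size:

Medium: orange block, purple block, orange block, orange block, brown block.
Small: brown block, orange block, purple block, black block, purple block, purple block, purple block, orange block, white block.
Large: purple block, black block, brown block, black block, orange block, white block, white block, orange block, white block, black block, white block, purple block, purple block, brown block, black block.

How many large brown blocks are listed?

2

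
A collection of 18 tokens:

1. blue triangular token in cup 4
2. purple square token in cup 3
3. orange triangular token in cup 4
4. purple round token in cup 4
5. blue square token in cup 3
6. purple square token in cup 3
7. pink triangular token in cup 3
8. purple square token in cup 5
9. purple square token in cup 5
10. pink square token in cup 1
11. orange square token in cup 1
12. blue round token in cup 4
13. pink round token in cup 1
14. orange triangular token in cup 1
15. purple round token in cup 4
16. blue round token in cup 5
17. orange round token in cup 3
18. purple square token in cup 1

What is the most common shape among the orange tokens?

Counts by shape (restricted to orange tokens): triangular 2, round 1, square 1.
The maximum is 2, held uniquely by triangular.

triangular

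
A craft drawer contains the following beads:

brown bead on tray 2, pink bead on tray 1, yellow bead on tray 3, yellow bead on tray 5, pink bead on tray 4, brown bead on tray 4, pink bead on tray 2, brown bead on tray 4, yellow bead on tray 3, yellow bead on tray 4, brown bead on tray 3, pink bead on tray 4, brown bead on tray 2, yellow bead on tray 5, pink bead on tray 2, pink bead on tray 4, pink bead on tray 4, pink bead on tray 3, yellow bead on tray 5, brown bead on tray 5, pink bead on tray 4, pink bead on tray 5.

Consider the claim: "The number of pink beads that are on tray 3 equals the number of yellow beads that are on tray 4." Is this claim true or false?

True

pink beads on tray 3: 1.
yellow beads on tray 4: 1.
The claim requires 1 = 1, which holds.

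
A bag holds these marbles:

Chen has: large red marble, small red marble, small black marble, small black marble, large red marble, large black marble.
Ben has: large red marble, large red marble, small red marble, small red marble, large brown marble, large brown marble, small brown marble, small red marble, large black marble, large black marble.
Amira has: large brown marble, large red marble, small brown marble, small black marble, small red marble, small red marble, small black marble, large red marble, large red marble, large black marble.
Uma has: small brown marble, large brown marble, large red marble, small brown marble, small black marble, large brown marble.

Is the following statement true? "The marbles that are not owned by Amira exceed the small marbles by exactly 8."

False

marbles that are not owned by Amira: 22.
small marbles: 15.
The claim requires 22 − 15 (= 7) to equal 8, which does not hold.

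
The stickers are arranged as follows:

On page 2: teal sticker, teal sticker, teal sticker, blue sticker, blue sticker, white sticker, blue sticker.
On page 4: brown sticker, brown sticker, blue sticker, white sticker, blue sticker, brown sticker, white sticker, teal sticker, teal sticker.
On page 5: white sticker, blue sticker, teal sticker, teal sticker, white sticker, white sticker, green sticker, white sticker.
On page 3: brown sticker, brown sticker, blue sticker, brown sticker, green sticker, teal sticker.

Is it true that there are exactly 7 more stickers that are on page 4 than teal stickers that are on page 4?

There are 9 stickers on page 4.
There are 2 teal stickers on page 4.
The claim requires 9 − 2 (= 7) to equal 7, which holds.

True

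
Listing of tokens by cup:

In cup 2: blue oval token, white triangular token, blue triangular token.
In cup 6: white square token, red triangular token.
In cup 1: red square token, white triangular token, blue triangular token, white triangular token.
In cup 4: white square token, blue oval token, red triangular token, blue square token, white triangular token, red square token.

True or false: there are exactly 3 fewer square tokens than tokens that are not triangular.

square tokens: 5.
tokens that are not triangular: 7.
The claim requires 7 − 5 (= 2) to equal 3, which does not hold.

False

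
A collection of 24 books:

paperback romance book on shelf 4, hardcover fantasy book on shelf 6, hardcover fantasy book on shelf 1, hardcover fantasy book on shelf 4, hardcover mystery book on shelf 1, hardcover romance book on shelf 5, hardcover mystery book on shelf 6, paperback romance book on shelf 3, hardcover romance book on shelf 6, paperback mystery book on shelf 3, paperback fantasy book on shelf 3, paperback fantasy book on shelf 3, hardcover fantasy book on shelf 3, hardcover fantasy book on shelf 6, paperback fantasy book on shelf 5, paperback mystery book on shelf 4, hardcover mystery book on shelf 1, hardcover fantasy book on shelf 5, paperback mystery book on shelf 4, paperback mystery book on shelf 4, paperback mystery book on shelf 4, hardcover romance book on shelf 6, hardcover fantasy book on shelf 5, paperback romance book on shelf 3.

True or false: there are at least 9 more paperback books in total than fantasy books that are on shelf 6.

True

paperback books: 11.
fantasy books on shelf 6: 2.
The claim requires 11 − 2 = 9 ≥ 9, which holds.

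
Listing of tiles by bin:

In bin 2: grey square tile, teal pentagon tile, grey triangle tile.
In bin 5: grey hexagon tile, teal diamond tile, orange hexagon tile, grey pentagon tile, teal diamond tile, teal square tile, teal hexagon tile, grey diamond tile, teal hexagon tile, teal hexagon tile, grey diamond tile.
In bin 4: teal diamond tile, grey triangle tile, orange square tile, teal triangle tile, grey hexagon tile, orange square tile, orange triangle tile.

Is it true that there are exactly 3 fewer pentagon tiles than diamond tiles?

There are 2 pentagon tiles.
There are 5 diamond tiles.
The claim requires 5 − 2 (= 3) to equal 3, which holds.

True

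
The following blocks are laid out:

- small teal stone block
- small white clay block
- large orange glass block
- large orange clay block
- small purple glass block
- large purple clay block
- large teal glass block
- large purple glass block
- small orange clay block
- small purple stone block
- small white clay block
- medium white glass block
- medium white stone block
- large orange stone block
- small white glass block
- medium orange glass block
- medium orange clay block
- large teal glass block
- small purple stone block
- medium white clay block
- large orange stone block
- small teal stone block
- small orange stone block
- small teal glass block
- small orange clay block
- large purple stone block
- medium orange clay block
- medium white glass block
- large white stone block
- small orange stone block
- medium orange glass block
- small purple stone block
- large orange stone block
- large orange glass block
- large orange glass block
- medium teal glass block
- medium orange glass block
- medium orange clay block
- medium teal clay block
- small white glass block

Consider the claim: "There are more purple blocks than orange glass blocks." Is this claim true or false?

|purple blocks| = 7.
|orange glass blocks| = 6.
The claim requires 7 > 6, which holds.

True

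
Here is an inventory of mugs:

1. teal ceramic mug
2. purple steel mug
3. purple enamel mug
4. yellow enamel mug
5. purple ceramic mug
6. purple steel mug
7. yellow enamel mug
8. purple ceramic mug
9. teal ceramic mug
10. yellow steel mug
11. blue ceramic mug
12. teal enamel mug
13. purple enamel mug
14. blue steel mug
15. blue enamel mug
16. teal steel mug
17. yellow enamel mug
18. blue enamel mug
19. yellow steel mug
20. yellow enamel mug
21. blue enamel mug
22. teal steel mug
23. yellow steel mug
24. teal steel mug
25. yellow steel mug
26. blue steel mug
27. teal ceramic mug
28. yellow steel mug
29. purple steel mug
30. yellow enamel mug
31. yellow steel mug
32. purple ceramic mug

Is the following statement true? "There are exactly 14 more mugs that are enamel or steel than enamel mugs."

mugs that are enamel or steel: 25.
enamel mugs: 11.
The claim requires 25 − 11 (= 14) to equal 14, which holds.

True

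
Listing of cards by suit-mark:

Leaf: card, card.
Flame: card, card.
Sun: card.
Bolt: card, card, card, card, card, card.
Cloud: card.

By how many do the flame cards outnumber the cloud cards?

1

flame cards: 2.
cloud cards: 1.
2 − 1 = 1.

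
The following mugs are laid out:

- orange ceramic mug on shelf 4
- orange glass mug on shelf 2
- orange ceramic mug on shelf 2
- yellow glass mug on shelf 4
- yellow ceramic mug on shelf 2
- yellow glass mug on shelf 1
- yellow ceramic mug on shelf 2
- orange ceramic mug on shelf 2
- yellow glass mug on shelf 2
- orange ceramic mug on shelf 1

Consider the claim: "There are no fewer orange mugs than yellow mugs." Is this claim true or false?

orange mugs: 5.
yellow mugs: 5.
The claim requires 5 ≥ 5, which holds.

True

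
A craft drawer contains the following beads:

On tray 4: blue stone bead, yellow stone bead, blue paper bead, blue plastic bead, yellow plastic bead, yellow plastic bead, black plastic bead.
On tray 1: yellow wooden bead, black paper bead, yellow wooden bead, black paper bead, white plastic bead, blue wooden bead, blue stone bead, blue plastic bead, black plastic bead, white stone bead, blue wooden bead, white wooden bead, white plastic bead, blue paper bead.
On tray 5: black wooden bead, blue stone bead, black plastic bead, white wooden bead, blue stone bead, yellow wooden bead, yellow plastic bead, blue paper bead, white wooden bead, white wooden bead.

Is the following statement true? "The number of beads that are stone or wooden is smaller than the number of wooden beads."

There are 16 beads that are stone or wooden.
There are 10 wooden beads.
The claim requires 16 < 10, which does not hold.

False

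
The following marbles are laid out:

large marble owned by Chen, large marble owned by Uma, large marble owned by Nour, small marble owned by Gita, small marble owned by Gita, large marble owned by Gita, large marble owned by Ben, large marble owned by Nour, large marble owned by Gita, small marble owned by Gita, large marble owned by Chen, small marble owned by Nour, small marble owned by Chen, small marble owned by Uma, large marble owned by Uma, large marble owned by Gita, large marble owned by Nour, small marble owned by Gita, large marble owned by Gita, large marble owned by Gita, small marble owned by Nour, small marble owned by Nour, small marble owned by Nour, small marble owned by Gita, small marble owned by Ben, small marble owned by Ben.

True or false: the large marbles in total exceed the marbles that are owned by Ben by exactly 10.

large marbles: 13.
marbles owned by Ben: 3.
The claim requires 13 − 3 (= 10) to equal 10, which holds.

True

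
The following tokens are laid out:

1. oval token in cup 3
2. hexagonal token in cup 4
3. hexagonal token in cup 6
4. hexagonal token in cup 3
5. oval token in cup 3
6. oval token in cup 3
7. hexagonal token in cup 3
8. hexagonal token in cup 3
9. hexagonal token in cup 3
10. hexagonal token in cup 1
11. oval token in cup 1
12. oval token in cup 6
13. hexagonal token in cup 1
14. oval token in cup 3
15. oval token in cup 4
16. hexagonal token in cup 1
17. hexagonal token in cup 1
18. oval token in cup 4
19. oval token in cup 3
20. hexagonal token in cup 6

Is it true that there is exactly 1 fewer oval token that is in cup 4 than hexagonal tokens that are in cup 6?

False

|oval tokens in cup 4| = 2.
|hexagonal tokens in cup 6| = 2.
The claim requires 2 − 2 (= 0) to equal 1, which does not hold.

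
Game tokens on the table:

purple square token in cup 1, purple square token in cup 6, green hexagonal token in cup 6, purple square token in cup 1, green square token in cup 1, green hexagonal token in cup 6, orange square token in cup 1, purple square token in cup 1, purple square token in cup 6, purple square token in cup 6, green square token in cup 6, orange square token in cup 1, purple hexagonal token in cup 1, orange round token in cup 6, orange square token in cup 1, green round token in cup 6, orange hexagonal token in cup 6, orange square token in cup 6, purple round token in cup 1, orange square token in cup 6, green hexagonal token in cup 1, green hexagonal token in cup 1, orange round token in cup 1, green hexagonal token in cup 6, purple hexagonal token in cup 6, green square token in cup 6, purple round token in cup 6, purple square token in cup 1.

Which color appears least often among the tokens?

orange

Counts by color: purple 11, green 9, orange 8.
The minimum is 8, held uniquely by orange.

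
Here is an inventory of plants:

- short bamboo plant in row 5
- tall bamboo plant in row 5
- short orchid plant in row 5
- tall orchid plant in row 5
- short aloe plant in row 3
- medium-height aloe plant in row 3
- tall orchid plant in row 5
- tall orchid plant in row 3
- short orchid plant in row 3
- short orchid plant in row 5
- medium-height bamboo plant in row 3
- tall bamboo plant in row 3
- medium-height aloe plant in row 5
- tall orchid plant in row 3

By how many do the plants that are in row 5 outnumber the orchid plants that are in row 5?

3

plants in row 5: 7.
orchid plants in row 5: 4.
7 − 4 = 3.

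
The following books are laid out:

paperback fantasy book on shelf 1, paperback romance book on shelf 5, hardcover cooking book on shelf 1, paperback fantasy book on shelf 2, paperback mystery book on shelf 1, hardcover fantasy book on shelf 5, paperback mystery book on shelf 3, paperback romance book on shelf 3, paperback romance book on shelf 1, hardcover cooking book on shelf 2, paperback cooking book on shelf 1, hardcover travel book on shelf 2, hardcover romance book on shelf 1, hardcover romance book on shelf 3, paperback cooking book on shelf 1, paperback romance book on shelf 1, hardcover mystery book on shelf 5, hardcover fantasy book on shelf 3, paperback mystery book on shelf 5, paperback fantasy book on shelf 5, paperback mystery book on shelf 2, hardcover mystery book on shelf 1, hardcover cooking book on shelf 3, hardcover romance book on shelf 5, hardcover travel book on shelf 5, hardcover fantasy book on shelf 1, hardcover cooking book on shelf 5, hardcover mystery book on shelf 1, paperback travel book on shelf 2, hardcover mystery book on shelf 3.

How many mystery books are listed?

8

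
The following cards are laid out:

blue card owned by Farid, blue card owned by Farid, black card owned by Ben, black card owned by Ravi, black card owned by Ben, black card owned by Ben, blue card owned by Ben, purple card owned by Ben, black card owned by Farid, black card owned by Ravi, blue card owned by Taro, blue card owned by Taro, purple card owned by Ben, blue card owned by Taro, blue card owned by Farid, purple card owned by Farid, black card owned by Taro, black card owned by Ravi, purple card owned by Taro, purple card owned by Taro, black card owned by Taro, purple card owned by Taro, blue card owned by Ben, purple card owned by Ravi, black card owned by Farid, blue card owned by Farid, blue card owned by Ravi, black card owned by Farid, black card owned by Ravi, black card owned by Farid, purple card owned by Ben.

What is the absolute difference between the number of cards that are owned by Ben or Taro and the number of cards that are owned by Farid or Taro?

cards owned by Ben or Taro: 16. cards owned by Farid or Taro: 17.
|16 − 17| = 17 − 16 = 1.

1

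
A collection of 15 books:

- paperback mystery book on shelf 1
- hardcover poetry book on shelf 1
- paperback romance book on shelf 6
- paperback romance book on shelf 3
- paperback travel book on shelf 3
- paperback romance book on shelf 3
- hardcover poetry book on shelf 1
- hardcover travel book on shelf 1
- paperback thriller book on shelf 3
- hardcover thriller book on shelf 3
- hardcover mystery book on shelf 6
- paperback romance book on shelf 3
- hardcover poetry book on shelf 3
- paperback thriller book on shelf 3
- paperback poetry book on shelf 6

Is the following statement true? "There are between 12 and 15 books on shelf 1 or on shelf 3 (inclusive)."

True

|books on shelf 1 or on shelf 3| = 12.
The claim requires 12 ≤ 12 ≤ 15, which holds.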